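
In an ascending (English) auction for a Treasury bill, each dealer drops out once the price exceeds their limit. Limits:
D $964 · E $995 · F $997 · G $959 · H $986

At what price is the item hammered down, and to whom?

Limits ranked: 997 (F) > 995 (E) > 986 (H) > 964 (D) > 959 (G)
E is the last rival to drop out, at $995; F remains and wins at that price.

F wins at $995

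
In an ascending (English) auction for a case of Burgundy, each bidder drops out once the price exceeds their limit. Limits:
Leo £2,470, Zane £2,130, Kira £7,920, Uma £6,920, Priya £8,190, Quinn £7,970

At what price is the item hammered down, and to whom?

Limits in order: 8,190 (Priya) > 7,970 (Quinn) > 7,920 (Kira) > 6,920 (Uma) > 2,470 (Leo) > 2,130 (Zane)
Bidding ends when Quinn exits at £7,970; Priya takes it.

Priya wins at £7,970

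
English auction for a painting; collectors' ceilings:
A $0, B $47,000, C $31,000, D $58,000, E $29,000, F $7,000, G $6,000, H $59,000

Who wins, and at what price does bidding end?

Limits in order: 59,000 (H) > 58,000 (D) > 47,000 (B) > 31,000 (C) > 29,000 (E) > 7,000 (F) > …
Once the price passes $58,000, only H is left; the hammer falls at D's limit of $58,000.

H wins at $58,000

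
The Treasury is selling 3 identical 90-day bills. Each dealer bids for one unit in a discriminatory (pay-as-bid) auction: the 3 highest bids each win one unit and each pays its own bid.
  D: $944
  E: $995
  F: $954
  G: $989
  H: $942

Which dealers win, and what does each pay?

E $995, G $989, F $954

Ordering the bids: 995 (E), 989 (G), 954 (F), 944 (D), 942 (H)
Winners (3 units): E, G, F.
Each winner pays its own bid: E $995, G $989, F $954.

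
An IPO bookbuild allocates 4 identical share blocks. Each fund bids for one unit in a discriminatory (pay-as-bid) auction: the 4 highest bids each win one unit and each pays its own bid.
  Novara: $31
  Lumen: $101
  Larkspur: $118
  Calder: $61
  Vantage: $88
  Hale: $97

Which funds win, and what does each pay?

Larkspur $118, Lumen $101, Hale $97, Vantage $88

Bids ranked high→low: 118 (Larkspur), 101 (Lumen), 97 (Hale), 88 (Vantage), 61 (Calder), 31 (Novara)
Top 4: Larkspur, Lumen, Hale, Vantage.
Each winner pays its own bid: Larkspur $118, Lumen $101, Hale $97, Vantage $88.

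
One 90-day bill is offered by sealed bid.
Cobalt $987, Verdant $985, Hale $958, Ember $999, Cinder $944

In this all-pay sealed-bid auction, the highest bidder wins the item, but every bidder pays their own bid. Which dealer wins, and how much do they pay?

Rule: the highest bidder wins the item, but every bidder pays their own bid.
Bids ranked: 999 (Ember) > 987 (Cobalt) > 985 (Verdant) > 958 (Hale) > 944 (Cinder)
Ember is highest and takes the item; every bidder forfeits their bid.

Ember pays $999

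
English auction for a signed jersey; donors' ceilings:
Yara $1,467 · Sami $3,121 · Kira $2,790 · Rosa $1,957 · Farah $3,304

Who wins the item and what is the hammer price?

Farah wins at $3,121

Ascending (English) auction: the price rises until one bidder remains; the winner pays the price at which the last rival dropped out.
Limits ranked: 3,304 (Farah) > 3,121 (Sami) > 2,790 (Kira) > 1,957 (Rosa) > 1,467 (Yara)
Bidding ends when Sami exits at $3,121; Farah takes it.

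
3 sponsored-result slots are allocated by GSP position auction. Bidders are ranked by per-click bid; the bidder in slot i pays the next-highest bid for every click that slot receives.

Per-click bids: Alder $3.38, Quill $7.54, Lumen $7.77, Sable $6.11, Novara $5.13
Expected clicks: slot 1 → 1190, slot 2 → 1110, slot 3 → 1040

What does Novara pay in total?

Novara pays $0.00

Sorting advertisers: $7.77 (Lumen) > $7.54 (Quill) > $6.11 (Sable) > $5.13 (Novara) > …
Novara ranks below slot 3 → no slot, pays nothing.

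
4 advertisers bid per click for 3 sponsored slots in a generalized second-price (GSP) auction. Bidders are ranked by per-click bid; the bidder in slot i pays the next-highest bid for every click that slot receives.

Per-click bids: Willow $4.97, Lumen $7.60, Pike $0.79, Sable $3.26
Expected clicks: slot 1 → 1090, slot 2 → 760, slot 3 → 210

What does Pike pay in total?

Ranked by bid: $7.60 (Lumen) > $4.97 (Willow) > $3.26 (Sable) > $0.79 (Pike)
Pike ranks below slot 3 → no slot, pays nothing.

Pike pays $0.00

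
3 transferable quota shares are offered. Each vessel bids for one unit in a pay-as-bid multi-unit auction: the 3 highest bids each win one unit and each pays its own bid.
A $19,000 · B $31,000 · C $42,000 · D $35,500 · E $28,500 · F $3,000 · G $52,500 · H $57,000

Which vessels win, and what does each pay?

H $57,000, G $52,500, C $42,000

Sorting: 57,000 (H), 52,500 (G), 42,000 (C), 35,500 (D), 31,000 (B), …
Top 3: H, G, C.
Each winner pays its own bid: H $57,000, G $52,500, C $42,000.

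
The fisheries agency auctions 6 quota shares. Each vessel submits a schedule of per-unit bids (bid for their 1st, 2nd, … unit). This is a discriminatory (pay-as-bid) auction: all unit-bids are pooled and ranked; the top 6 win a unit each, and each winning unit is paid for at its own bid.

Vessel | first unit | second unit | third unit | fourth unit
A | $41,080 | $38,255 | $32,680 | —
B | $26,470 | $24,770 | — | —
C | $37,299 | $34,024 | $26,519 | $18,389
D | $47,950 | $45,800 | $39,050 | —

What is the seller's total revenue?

Pooled unit-bids ranked (top 6): 47,950 (D-1), 45,800 (D-2), 41,080 (A-1), 39,050 (D-3), 38,255 (A-2), 37,299 (C-1)
Next rejected bid: $34,024 (not a price — pay-as-bid).
Each winning unit pays its own bid.
Revenue = 47,950 + 45,800 + 41,080 + 39,050 + 38,255 + 37,299 = $249,434.

Total revenue: $249,434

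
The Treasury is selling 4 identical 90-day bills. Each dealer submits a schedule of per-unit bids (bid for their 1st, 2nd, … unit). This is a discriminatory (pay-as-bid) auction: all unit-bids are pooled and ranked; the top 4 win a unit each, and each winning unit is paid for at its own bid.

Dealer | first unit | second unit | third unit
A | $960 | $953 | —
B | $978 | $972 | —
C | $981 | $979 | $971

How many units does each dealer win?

Pooled unit-bids ranked (top 4): 981 (C-1), 979 (C-2), 978 (B-1), 972 (B-2)
Next rejected bid: $971 (not a price — pay-as-bid).
Allocation: B 2, C 2.

B 2, C 2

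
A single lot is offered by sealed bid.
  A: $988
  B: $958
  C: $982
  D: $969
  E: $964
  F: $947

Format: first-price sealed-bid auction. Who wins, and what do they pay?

A pays $988

Sorting bids: 988 (A) > 982 (C) > 969 (D) > 964 (E) > 958 (B) > 947 (F)
A is highest → pays own bid, $988.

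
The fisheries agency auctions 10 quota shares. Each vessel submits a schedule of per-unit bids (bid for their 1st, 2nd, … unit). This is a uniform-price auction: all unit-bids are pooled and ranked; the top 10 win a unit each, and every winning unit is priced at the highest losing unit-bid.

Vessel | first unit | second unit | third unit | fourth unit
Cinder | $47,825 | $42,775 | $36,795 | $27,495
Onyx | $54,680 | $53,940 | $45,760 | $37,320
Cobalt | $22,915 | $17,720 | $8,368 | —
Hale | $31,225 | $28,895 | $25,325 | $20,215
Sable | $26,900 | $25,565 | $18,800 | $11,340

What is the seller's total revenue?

Total revenue: $269,000

All unit-bids, highest first — top 10: 54,680 (Onyx-1), 53,940 (Onyx-2), 47,825 (Cinder-1), 45,760 (Onyx-3), 42,775 (Cinder-2), 37,320 (Onyx-4), 36,795 (Cinder-3), 31,225 (Hale-1), 28,895 (Hale-2), 27,495 (Cinder-4)
Highest rejected unit-bid = $26,900.
Allocation: Cinder 4, Hale 2, Onyx 4. Every unit priced at $26,900.
Revenue = 10 × 26,900 = $269,000.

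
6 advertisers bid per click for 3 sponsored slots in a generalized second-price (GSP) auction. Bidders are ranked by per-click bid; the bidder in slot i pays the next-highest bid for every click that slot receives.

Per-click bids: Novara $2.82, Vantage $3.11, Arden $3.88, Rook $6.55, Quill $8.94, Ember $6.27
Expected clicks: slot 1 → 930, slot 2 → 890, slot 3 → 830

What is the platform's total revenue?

Ranked by bid: $8.94 (Quill) > $6.55 (Rook) > $6.27 (Ember) > $3.88 (Arden) > …
Slot 1: Quill pays $6.55 × 930 = $6091.50
Slot 2: Rook pays $6.27 × 890 = $5580.30
Slot 3: Ember pays $3.88 × 830 = $3220.40
Total = $14892.20

Total revenue: $14892.20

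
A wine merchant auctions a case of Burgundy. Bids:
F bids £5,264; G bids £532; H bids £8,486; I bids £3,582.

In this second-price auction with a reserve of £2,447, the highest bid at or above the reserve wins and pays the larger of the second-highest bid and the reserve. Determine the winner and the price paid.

Bids ranked: 8,486 (H) > 5,264 (F) > 3,582 (I) > 532 (G)
Highest eligible bid: H at £8,486.
Second-highest bid £5,264 exceeds the reserve £2,447 → payment £5,264.

H pays £5,264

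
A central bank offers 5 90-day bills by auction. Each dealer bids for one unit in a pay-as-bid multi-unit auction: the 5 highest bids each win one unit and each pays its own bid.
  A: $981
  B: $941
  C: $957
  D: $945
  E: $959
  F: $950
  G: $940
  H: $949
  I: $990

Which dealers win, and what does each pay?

Bids ranked high→low: 990 (I), 981 (A), 959 (E), 957 (C), 950 (F), 949 (H), 945 (D), …
Winners (5 units): I, A, E, C, F.
Each winner pays its own bid: I $990, A $981, E $959, C $957, F $950.

I $990, A $981, E $959, C $957, F $950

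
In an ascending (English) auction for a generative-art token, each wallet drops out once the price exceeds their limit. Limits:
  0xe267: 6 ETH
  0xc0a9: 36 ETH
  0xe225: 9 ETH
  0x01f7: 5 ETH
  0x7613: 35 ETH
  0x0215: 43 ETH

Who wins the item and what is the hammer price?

0x0215 wins at 36 ETH

Rule: the price rises until one bidder remains; the winner pays the price at which the last rival dropped out.
Limits in order: 43 (0x0215) > 36 (0xc0a9) > 35 (0x7613) > 9 (0xe225) > 6 (0xe267) > 5 (0x01f7)
Bidding ends when 0xc0a9 exits at 36 ETH; 0x0215 takes it.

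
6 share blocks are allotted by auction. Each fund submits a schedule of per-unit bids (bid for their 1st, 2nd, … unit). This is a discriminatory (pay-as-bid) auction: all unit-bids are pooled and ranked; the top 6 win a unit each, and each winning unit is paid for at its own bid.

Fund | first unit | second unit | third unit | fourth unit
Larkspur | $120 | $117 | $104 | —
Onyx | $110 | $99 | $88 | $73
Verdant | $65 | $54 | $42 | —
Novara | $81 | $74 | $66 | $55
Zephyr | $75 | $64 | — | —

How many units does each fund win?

Larkspur 3, Onyx 3

All unit-bids, highest first — top 6: 120 (Larkspur-1), 117 (Larkspur-2), 110 (Onyx-1), 104 (Larkspur-3), 99 (Onyx-2), 88 (Onyx-3)
Next rejected bid: $81 (not a price — pay-as-bid).
Allocation: Larkspur 3, Onyx 3.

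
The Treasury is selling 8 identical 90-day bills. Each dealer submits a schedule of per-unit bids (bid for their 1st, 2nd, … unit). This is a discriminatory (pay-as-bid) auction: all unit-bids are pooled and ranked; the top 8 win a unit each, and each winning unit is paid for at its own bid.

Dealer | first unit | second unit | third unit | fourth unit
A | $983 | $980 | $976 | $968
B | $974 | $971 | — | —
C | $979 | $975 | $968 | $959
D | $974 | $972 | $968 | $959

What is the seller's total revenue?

Total revenue: $7,813

Merging the schedules and taking the best 8: 983 (A-1), 980 (A-2), 979 (C-1), 976 (A-3), 975 (C-2), 974 (B-1), 974 (D-1), 972 (D-2)
Next rejected bid: $971 (not a price — pay-as-bid).
Each winning unit pays its own bid.
Revenue = 983 + 980 + 979 + 976 + 975 + 974 + 974 + 972 = $7,813.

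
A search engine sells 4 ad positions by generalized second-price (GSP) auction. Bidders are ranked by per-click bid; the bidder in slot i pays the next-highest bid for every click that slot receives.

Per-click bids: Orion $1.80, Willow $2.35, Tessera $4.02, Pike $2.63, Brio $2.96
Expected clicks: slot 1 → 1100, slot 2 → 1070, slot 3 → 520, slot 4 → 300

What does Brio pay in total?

Brio pays $2814.10

Sorting advertisers: $4.02 (Tessera) > $2.96 (Brio) > $2.63 (Pike) > $2.35 (Willow) > $1.80 (Orion)
Brio holds slot 2 → pays next bid $2.63 × 1070 clicks = $2814.10.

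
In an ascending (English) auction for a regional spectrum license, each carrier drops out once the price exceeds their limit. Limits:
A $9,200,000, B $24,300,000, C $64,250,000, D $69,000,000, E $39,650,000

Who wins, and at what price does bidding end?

D wins at $64,250,000

Limits ranked: 69,000,000 (D) > 64,250,000 (C) > 39,650,000 (E) > 24,300,000 (B) > 9,200,000 (A)
Bidding ends when C exits at $64,250,000; D takes it.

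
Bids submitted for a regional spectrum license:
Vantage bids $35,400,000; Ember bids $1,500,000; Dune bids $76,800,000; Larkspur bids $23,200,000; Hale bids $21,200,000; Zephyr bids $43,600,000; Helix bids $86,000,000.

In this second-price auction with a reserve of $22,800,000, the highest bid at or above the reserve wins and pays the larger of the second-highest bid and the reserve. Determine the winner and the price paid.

Helix pays $76,800,000

Second-price auction with a reserve of $22,800,000: the highest bid at or above the reserve wins and pays the larger of the second-highest bid and the reserve.
Bids ranked: 86,000,000 (Helix) > 76,800,000 (Dune) > 43,600,000 (Zephyr) > 35,400,000 (Vantage) > 23,200,000 (Larkspur) > 21,200,000 (Hale) > …
Helix has the top bid at or above the reserve ($86,000,000).
Second-highest bid $76,800,000 exceeds the reserve $22,800,000 → payment $76,800,000.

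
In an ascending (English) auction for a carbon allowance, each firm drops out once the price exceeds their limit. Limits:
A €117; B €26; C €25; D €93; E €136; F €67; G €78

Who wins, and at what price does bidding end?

Limits ranked: 136 (E) > 117 (A) > 93 (D) > 78 (G) > 67 (F) > 26 (B) > …
Once the price passes €117, only E is left; the hammer falls at A's limit of €117.

E wins at €117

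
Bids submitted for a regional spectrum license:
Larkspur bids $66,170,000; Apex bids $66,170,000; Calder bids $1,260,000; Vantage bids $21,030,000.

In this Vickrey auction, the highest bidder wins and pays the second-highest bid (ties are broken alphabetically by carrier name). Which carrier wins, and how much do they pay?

Bids ranked: 66,170,000 (Apex) > 66,170,000 (Larkspur) > 21,030,000 (Vantage) > 1,260,000 (Calder)
Apex and Larkspur tie at $66,170,000; tie-break gives it to Apex.
Apex wins with the highest bid; price is set by the runner-up at $66,170,000.

Apex pays $66,170,000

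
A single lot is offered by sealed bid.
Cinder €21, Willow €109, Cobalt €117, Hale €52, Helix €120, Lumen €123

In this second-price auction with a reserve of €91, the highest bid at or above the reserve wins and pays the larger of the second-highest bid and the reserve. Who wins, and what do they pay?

Bids ranked: 123 (Lumen) > 120 (Helix) > 117 (Cobalt) > 109 (Willow) > 52 (Hale) > 21 (Cinder)
Highest eligible bid: Lumen at €123.
Second-highest bid €120 exceeds the reserve €91 → payment €120.

Lumen pays €120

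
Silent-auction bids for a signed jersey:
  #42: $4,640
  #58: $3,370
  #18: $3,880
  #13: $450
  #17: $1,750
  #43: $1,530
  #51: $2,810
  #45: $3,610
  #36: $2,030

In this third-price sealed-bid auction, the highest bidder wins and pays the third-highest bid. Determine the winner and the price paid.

#42 pays $3,610

Sorting bids: 4,640 (#42) > 3,880 (#18) > 3,610 (#45) > 3,370 (#58) > 2,810 (#51) > 2,030 (#36) > …
#42 is highest; pays the third-highest bid, $3,610.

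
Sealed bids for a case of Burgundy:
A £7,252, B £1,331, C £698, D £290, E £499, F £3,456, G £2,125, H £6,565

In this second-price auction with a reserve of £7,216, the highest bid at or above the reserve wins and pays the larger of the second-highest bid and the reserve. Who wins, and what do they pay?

A pays £7,216

Rule: the highest bid at or above the reserve wins and pays the larger of the second-highest bid and the reserve.
Sorting bids: 7,252 (A) > 6,565 (H) > 3,456 (F) > 2,125 (G) > 1,331 (B) > 698 (C) > …
Highest eligible bid: A at £7,252.
max(second-highest £6,565, reserve £7,216) = £7,216.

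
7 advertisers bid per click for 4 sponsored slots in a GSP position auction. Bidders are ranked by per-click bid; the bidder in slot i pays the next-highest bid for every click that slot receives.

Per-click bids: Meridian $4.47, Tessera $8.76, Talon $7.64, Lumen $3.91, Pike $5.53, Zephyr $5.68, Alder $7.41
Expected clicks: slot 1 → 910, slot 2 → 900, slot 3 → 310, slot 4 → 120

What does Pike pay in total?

Pike pays $0.00

Ranked by bid: $8.76 (Tessera) > $7.64 (Talon) > $7.41 (Alder) > $5.68 (Zephyr) > $5.53 (Pike) > …
Pike ranks below slot 4 → no slot, pays nothing.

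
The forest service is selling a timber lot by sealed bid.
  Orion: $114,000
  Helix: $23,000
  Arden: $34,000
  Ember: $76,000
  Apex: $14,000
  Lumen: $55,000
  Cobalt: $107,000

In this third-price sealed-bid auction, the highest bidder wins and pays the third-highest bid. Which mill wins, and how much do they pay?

Orion pays $76,000

Sorting bids: 114,000 (Orion) > 107,000 (Cobalt) > 76,000 (Ember) > 55,000 (Lumen) > 34,000 (Arden) > 23,000 (Helix) > …
Orion wins; payment is bid #3 in the ranking = $76,000.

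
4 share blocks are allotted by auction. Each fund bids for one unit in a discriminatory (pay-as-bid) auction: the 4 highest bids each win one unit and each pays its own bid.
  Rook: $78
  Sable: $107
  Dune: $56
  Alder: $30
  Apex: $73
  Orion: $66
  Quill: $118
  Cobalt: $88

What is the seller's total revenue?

Bids ranked high→low: 118 (Quill), 107 (Sable), 88 (Cobalt), 78 (Rook), 73 (Apex), 66 (Orion), …
Winners (4 units): Quill, Sable, Cobalt, Rook.
Total revenue = 118 + 107 + 88 + 78 = $391.

Total revenue: $391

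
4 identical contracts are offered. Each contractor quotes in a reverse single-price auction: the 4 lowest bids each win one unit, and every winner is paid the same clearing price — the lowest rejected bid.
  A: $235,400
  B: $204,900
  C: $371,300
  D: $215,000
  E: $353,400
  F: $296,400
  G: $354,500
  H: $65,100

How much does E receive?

E is paid $0

Bids ranked low→high: 65,100 (H), 204,900 (B), 215,000 (D), 235,400 (A), 296,400 (F), 353,400 (E), …
The 4 lowest are H, B, D, A.
Clearing price = lowest rejected bid = $296,400.
E does not win → is paid $0.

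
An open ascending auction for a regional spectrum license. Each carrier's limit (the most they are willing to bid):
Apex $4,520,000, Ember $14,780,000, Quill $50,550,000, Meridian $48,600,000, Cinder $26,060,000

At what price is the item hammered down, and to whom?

Quill wins at $48,600,000

Ascending (English) auction: the price rises until one bidder remains; the winner pays the price at which the last rival dropped out.
Limits in order: 50,550,000 (Quill) > 48,600,000 (Meridian) > 26,060,000 (Cinder) > 14,780,000 (Ember) > 4,520,000 (Apex)
Once the price passes $48,600,000, only Quill is left; the hammer falls at Meridian's limit of $48,600,000.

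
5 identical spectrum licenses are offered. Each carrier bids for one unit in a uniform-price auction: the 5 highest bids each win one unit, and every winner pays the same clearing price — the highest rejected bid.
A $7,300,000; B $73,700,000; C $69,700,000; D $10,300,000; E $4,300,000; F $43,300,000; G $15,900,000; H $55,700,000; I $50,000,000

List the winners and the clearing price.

Ordering the bids: 73,700,000 (B), 69,700,000 (C), 55,700,000 (H), 50,000,000 (I), 43,300,000 (F), 15,900,000 (G), 10,300,000 (D), …
Top 5: B, C, H, I, F.
Clearing price = highest rejected bid = $15,900,000.

B, C, H, I, F; each pays $15,900,000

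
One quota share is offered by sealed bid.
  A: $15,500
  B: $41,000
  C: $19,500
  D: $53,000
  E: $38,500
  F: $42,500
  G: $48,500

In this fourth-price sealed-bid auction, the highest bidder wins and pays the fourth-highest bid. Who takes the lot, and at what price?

D pays $41,000

Sorting bids: 53,000 (D) > 48,500 (G) > 42,500 (F) > 41,000 (B) > 38,500 (E) > 19,500 (C) > …
D wins; payment is bid #4 in the ranking = $41,000.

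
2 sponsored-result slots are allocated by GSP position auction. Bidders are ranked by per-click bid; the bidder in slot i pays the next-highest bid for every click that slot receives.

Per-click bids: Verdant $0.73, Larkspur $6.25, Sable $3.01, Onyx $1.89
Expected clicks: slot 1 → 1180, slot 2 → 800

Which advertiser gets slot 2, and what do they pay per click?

Per-click bids in order: $6.25 (Larkspur) > $3.01 (Sable) > $1.89 (Onyx) > …
Slot 2 goes to the second-ranked bidder, Sable, who pays the next bid down: $1.89/click.

Sable; $1.89 per click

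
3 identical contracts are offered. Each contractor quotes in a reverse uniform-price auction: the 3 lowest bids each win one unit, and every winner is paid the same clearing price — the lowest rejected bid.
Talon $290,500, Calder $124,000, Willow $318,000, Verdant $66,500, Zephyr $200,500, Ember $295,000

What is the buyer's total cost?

Total cost: $871,500

Bids ranked low→high: 66,500 (Verdant), 124,000 (Calder), 200,500 (Zephyr), 290,500 (Talon), 295,000 (Ember), …
Lowest 3: Verdant, Calder, Zephyr.
Lowest unsuccessful bid: $290,500 → clearing price.
Total cost = 3 × $290,500 = $871,500.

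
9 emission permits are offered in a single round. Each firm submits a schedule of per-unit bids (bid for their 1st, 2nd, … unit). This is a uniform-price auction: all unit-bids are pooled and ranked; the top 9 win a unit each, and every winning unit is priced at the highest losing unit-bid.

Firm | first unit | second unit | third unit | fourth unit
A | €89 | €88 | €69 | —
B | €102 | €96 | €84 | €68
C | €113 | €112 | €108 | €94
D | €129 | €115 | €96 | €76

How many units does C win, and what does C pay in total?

C: 4 units, pays €356

All unit-bids, highest first — top 9: 129 (D-1), 115 (D-2), 113 (C-1), 112 (C-2), 108 (C-3), 102 (B-1), 96 (B-2), 96 (D-3), 94 (C-4)
First bid not allocated: €89.
C wins 4 unit(s) at €89 each.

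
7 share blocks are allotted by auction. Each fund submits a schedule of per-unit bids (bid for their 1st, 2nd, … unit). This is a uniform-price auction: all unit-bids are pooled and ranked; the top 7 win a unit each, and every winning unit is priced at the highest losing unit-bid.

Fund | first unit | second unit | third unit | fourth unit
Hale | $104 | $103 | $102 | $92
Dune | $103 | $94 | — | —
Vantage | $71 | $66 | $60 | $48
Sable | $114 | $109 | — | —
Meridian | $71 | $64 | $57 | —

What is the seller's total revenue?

All unit-bids, highest first — top 7: 114 (Sable-1), 109 (Sable-2), 104 (Hale-1), 103 (Hale-2), 103 (Dune-1), 102 (Hale-3), 94 (Dune-2)
The (k+1)-th unit-bid is $92.
Allocation: Dune 2, Hale 3, Sable 2. Every unit priced at $92.
Revenue = 7 × 92 = $644.

Total revenue: $644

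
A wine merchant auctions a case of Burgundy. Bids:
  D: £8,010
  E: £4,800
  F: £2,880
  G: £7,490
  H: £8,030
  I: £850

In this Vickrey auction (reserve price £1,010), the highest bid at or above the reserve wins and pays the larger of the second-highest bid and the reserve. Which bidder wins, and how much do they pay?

Vickrey auction (reserve price £1,010): the highest bid at or above the reserve wins and pays the larger of the second-highest bid and the reserve.
Bids in order: 8,030 (H) > 8,010 (D) > 7,490 (G) > 4,800 (E) > 2,880 (F) > 850 (I)
Highest eligible bid: H at £8,030.
Second-highest bid £8,010 exceeds the reserve £1,010 → payment £8,010.

H pays £8,010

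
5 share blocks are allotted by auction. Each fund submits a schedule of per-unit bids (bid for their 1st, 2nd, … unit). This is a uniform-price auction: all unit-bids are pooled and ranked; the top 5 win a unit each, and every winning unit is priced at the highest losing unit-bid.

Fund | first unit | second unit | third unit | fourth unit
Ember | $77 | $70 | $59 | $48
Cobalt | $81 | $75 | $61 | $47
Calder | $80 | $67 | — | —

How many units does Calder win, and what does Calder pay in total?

Pooled unit-bids ranked (top 5): 81 (Cobalt-1), 80 (Calder-1), 77 (Ember-1), 75 (Cobalt-2), 70 (Ember-2)
Highest rejected unit-bid = $67.
Calder wins 1 unit(s) at $67 each.

Calder: 1 unit, pays $67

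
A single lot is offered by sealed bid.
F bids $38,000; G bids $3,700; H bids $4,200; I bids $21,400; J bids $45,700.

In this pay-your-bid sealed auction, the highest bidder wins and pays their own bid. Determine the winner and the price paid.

J pays $45,700

Bids ranked: 45,700 (J) > 38,000 (F) > 21,400 (I) > 4,200 (H) > 3,700 (G)
First-price: J pays what they bid, $45,700.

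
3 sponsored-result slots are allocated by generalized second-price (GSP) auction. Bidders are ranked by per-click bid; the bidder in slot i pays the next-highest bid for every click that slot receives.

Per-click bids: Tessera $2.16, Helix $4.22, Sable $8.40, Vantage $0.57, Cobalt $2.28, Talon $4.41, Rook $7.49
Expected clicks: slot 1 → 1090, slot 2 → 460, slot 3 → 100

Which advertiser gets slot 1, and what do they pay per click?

Per-click bids in order: $8.40 (Sable) > $7.49 (Rook) > $4.41 (Talon) > $4.22 (Helix) > …
Slot 1 goes to the first-ranked bidder, Sable, who pays the next bid down: $7.49/click.

Sable; $7.49 per click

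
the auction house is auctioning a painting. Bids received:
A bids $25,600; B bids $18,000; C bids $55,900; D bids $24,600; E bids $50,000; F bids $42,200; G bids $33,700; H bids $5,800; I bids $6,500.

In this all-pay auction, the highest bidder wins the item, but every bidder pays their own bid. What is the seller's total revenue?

Total revenue: $262,300

Sorting bids: 55,900 (C) > 50,000 (E) > 42,200 (F) > 33,700 (G) > 25,600 (A) > 24,600 (D) > …
C wins with the top bid; all bids are sunk regardless.
Every bidder forfeits their bid regardless of winning.
Revenue = 25,600 + 18,000 + 55,900 + 24,600 + 50,000 + 42,200 + 33,700 + 5,800 + 6,500 = $262,300.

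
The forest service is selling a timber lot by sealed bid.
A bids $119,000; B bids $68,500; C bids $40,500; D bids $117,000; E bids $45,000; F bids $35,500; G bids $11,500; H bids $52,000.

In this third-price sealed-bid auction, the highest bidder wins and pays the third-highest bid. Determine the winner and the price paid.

Sorting bids: 119,000 (A) > 117,000 (D) > 68,500 (B) > 52,000 (H) > 45,000 (E) > 40,500 (C) > …
A is highest; pays the third-highest bid, $68,500.

A pays $68,500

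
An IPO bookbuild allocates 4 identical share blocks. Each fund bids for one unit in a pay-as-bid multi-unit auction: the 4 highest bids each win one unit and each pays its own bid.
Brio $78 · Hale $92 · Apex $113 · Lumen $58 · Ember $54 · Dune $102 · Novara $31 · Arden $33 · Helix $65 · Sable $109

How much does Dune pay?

Ordering the bids: 113 (Apex), 109 (Sable), 102 (Dune), 92 (Hale), 78 (Brio), 65 (Helix), …
Top 4: Apex, Sable, Dune, Hale.
Dune wins → own bid $102.

Dune pays $102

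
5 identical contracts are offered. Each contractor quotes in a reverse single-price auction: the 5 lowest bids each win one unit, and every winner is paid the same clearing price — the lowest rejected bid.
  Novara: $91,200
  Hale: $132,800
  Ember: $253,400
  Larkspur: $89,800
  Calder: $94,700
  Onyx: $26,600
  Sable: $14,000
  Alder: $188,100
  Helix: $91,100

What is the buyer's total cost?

Total cost: $473,500

Sorting: 14,000 (Sable), 26,600 (Onyx), 89,800 (Larkspur), 91,100 (Helix), 91,200 (Novara), 94,700 (Calder), 132,800 (Hale), …
Lowest 5: Sable, Onyx, Larkspur, Helix, Novara.
Clearing price = lowest rejected bid = $94,700.
Total cost = 5 × $94,700 = $473,500.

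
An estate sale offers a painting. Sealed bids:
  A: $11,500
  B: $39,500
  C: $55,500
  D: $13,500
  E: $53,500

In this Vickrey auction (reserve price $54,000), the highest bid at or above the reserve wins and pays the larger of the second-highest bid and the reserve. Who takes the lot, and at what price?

C pays $54,000

Bids ranked: 55,500 (C) > 53,500 (E) > 39,500 (B) > 13,500 (D) > 11,500 (A)
C has the top bid at or above the reserve ($55,500).
max(second-highest $53,500, reserve $54,000) = $54,000.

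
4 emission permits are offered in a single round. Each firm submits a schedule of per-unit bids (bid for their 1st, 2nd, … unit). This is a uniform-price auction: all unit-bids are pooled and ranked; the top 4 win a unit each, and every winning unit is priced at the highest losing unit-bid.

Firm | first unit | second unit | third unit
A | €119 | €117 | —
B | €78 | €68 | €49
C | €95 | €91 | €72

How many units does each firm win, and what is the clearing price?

A 2, C 2; clearing price €78

All unit-bids, highest first — top 4: 119 (A-1), 117 (A-2), 95 (C-1), 91 (C-2)
Highest rejected unit-bid = €78.
Allocation: A 2, C 2.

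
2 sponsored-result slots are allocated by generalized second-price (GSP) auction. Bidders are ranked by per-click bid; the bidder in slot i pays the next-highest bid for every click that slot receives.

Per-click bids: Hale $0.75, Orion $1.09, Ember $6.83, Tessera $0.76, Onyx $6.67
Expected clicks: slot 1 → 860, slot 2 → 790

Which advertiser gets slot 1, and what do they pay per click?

Ember; $6.67 per click

Per-click bids in order: $6.83 (Ember) > $6.67 (Onyx) > $1.09 (Orion) > …
Slot 1 goes to the first-ranked bidder, Ember, who pays the next bid down: $6.67/click.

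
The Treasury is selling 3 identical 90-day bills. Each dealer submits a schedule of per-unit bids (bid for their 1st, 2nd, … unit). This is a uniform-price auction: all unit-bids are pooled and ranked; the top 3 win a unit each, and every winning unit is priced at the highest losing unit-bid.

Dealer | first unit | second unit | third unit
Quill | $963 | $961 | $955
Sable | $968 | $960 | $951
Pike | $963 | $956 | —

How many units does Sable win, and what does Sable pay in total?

Sable: 1 unit, pays $961

All unit-bids, highest first — top 3: 968 (Sable-1), 963 (Quill-1), 963 (Pike-1)
First bid not allocated: $961.
Sable wins 1 unit(s) at $961 each.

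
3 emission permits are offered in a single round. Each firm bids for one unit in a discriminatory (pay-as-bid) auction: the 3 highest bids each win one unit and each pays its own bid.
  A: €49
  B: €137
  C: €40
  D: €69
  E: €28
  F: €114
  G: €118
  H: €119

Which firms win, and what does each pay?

Sorting: 137 (B), 119 (H), 118 (G), 114 (F), 69 (D), …
Top 3: B, H, G.
Each winner pays its own bid: B €137, H €119, G €118.

B €137, H €119, G €118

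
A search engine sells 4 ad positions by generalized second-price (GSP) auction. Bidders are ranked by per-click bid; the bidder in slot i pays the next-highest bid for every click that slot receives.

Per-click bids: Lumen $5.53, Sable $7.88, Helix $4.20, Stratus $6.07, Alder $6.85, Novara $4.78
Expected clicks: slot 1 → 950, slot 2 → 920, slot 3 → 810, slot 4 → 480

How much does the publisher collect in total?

Sorting advertisers: $7.88 (Sable) > $6.85 (Alder) > $6.07 (Stratus) > $5.53 (Lumen) > $4.78 (Novara) > …
Slot 1: Sable pays $6.85 × 950 = $6507.50
Slot 2: Alder pays $6.07 × 920 = $5584.40
Slot 3: Stratus pays $5.53 × 810 = $4479.30
Slot 4: Lumen pays $4.78 × 480 = $2294.40
Total = $18865.60

Total revenue: $18865.60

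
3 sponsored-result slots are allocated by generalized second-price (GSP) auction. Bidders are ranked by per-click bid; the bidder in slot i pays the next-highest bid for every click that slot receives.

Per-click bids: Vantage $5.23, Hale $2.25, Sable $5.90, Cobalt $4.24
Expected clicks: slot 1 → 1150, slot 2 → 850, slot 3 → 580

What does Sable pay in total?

Per-click bids in order: $5.90 (Sable) > $5.23 (Vantage) > $4.24 (Cobalt) > $2.25 (Hale)
Sable holds slot 1 → pays next bid $5.23 × 1150 clicks = $6014.50.

Sable pays $6014.50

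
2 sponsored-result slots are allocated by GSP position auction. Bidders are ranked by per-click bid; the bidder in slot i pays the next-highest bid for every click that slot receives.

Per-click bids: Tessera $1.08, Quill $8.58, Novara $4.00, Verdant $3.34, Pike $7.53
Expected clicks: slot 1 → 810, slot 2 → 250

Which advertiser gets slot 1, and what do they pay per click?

Quill; $7.53 per click

Sorting advertisers: $8.58 (Quill) > $7.53 (Pike) > $4.00 (Novara) > …
Slot 1 goes to the first-ranked bidder, Quill, who pays the next bid down: $7.53/click.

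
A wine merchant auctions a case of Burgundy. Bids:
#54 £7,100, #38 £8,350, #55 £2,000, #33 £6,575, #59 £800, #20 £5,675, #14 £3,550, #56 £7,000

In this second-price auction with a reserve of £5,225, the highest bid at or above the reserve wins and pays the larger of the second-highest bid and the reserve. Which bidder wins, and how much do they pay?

#38 pays £7,100

Rule: the highest bid at or above the reserve wins and pays the larger of the second-highest bid and the reserve.
Bids ranked: 8,350 (#38) > 7,100 (#54) > 7,000 (#56) > 6,575 (#33) > 5,675 (#20) > 3,550 (#14) > …
Highest eligible bid: #38 at £8,350.
Second-highest bid £7,100 exceeds the reserve £5,225 → payment £7,100.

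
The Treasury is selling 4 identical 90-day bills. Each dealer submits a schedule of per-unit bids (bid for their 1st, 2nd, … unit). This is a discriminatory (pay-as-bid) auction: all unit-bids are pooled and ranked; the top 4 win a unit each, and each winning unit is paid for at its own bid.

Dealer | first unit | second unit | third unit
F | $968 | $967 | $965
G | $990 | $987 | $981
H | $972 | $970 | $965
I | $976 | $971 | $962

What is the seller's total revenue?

All unit-bids, highest first — top 4: 990 (G-1), 987 (G-2), 981 (G-3), 976 (I-1)
Next rejected bid: $972 (not a price — pay-as-bid).
Each winning unit pays its own bid.
Revenue = 990 + 987 + 981 + 976 = $3,934.

Total revenue: $3,934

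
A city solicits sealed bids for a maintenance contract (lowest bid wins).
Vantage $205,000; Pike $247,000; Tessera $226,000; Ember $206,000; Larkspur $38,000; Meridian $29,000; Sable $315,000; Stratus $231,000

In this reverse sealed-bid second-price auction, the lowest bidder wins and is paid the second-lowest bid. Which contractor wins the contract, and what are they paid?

Sorting bids: 29,000 (Meridian) < 38,000 (Larkspur) < 205,000 (Vantage) < 206,000 (Ember) < 226,000 (Tessera) < 231,000 (Stratus) < …
Meridian wins with the lowest bid; price is set by the runner-up at $38,000.

Meridian is paid $38,000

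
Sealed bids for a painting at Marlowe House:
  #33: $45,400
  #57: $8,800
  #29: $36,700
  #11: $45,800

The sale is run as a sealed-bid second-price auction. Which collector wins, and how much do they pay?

#11 pays $45,400

Rule: the highest bidder wins and pays the second-highest bid.
Bids in order: 45,800 (#11) > 45,400 (#33) > 36,700 (#29) > 8,800 (#57)
#11 is highest; pays the second-highest bid, $45,400.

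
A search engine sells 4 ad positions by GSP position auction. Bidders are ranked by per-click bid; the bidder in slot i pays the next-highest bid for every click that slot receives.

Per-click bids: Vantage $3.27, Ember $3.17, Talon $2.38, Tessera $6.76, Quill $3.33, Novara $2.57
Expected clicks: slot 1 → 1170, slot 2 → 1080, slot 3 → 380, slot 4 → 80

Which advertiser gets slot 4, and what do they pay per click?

Ember; $2.57 per click

Per-click bids in order: $6.76 (Tessera) > $3.33 (Quill) > $3.27 (Vantage) > $3.17 (Ember) > $2.57 (Novara) > …
Slot 4 goes to the fourth-ranked bidder, Ember, who pays the next bid down: $2.57/click.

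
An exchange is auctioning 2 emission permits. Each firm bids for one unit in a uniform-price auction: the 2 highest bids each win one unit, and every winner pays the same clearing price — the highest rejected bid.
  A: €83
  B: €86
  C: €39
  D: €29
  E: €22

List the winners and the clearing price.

B, A; each pays €39

Ordering the bids: 86 (B), 83 (A), 39 (C), 29 (D), …
Winners (2 units): B, A.
First losing bid is C's €39, which sets the uniform price.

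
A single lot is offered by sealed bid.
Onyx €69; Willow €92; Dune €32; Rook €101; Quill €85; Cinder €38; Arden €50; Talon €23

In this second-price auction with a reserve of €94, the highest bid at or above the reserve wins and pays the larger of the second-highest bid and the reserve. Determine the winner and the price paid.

Bids in order: 101 (Rook) > 92 (Willow) > 85 (Quill) > 69 (Onyx) > 50 (Arden) > 38 (Cinder) > …
Highest eligible bid: Rook at €101.
Second-highest bid €92 is below the reserve €94, so the reserve binds → payment €94.

Rook pays €94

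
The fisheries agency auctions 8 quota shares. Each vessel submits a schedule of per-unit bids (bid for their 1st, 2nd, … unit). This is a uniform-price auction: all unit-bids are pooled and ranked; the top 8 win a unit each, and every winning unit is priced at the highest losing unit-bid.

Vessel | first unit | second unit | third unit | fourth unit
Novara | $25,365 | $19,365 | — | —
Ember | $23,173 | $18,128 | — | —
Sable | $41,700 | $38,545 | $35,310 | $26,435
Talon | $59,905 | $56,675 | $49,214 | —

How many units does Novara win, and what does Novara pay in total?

Merging the schedules and taking the best 8: 59,905 (Talon-1), 56,675 (Talon-2), 49,214 (Talon-3), 41,700 (Sable-1), 38,545 (Sable-2), 35,310 (Sable-3), 26,435 (Sable-4), 25,365 (Novara-1)
First bid not allocated: $23,173.
Novara wins 1 unit(s) at $23,173 each.

Novara: 1 unit, pays $23,173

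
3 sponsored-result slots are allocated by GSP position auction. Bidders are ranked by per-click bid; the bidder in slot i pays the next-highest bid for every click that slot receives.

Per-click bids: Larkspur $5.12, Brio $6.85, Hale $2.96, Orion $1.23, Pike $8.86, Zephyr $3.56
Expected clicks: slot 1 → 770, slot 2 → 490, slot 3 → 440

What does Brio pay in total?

Brio pays $2508.80

Per-click bids in order: $8.86 (Pike) > $6.85 (Brio) > $5.12 (Larkspur) > $3.56 (Zephyr) > …
Brio holds slot 2 → pays next bid $5.12 × 490 clicks = $2508.80.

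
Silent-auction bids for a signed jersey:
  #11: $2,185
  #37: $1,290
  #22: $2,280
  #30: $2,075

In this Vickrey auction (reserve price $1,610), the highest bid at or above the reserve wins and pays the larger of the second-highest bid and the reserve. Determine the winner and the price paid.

#22 pays $2,185

Bids ranked: 2,280 (#22) > 2,185 (#11) > 2,075 (#30) > 1,290 (#37)
#22 has the top bid at or above the reserve ($2,280).
max(second-highest $2,185, reserve $1,610) = $2,185; the reserve does not bind.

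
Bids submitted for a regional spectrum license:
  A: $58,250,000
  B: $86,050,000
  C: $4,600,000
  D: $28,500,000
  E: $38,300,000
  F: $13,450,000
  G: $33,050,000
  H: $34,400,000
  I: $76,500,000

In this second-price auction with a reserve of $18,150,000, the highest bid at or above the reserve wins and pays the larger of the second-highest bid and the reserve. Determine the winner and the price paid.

Bids ranked: 86,050,000 (B) > 76,500,000 (I) > 58,250,000 (A) > 38,300,000 (E) > 34,400,000 (H) > 33,050,000 (G) > …
B has the top bid at or above the reserve ($86,050,000).
Second-highest bid $76,500,000 exceeds the reserve $18,150,000 → payment $76,500,000.

B pays $76,500,000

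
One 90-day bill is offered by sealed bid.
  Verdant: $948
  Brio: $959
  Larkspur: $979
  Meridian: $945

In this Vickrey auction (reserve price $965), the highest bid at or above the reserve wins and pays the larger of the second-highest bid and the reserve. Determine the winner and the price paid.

Rule: the highest bid at or above the reserve wins and pays the larger of the second-highest bid and the reserve.
Sorting bids: 979 (Larkspur) > 959 (Brio) > 948 (Verdant) > 945 (Meridian)
Highest eligible bid: Larkspur at $979.
max(second-highest $959, reserve $965) = $965.

Larkspur pays $965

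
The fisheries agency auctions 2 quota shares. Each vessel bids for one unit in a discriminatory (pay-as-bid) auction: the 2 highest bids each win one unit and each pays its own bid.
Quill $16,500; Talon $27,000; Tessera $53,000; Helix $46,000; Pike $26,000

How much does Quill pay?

Sorting: 53,000 (Tessera), 46,000 (Helix), 27,000 (Talon), 26,000 (Pike), …
Top 2: Tessera, Helix.
Quill does not win → $0.

Quill pays $0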